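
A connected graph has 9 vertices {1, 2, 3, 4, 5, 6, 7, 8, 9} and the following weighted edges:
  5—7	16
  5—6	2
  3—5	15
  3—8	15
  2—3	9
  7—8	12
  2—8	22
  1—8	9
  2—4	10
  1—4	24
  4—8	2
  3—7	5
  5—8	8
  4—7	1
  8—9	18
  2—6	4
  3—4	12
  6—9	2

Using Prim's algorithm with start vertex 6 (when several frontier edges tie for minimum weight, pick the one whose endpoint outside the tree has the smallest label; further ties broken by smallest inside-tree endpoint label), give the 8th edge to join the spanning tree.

Grow the tree from 6 using Prim:
Step 1: cheapest edge leaving the tree is 5—6 (2); add 5.
Step 2: cheapest edge leaving the tree is 6—9 (2); add 9.
Step 3: cheapest edge leaving the tree is 2—6 (4); add 2.
Step 4: cheapest edge leaving the tree is 5—8 (8); add 8.
Step 5: cheapest edge leaving the tree is 4—8 (2); add 4.
Step 6: cheapest edge leaving the tree is 4—7 (1); add 7.
Step 7: cheapest edge leaving the tree is 3—7 (5); add 3.
Step 8: cheapest edge leaving the tree is 1—8 (9); add 1.
The 8th edge added is 1—8.

1-8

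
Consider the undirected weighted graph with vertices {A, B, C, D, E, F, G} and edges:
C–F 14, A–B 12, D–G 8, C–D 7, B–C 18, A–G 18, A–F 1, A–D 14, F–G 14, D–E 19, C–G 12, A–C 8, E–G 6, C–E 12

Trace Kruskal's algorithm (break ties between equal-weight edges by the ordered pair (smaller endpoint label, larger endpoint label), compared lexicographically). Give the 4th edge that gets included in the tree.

A-C

Kruskal's algorithm — process edges by increasing weight (ties by edge label):
A–F (1): add. Components now {A,F} {B} {C} {D} {E} {G}
E–G (6): add. Components now {A,F} {B} {C} {D} {E,G}
C–D (7): add. Components now {A,F} {B} {C,D} {E,G}
A–C (8): add. Components now {A,C,D,F} {B} {E,G}
D–G (8): add. Components now {A,C,D,E,F,G} {B}
A–B (12): add. Components now {A,B,C,D,E,F,G}
The 4th edge added is A–C.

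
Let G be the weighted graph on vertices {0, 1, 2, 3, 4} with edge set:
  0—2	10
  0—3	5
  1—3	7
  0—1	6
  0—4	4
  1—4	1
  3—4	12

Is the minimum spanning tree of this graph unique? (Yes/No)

Kruskal: consider edges lightest-first.
1—4 (1): add — endpoints in different components.
0—4 (4): add — endpoints in different components.
0—3 (5): add — endpoints in different components.
0—1 (6): skip — 0 and 1 already connected.
1—3 (7): skip — 1 and 3 already connected.
0—2 (10): add — endpoints in different components.
Every non-tree edge has weight strictly greater than the heaviest edge on the tree path between its endpoints, so the MST is unique.

Yes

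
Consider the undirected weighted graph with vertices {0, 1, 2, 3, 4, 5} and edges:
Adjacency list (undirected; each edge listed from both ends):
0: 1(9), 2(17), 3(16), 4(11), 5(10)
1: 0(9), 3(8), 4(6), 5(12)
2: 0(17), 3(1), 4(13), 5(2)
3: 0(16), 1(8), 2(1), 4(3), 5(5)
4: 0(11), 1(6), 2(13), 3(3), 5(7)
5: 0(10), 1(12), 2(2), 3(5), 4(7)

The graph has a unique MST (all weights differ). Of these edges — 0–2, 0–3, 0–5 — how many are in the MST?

0

Sort edges by weight, then run Kruskal:
2–3 (1): add — endpoints in different components.
2–5 (2): add — endpoints in different components.
3–4 (3): add — endpoints in different components.
3–5 (5): skip — 3 and 5 already connected.
1–4 (6): add — endpoints in different components.
4–5 (7): skip — 4 and 5 already connected.
1–3 (8): skip — 1 and 3 already connected.
0–1 (9): add — endpoints in different components.
MST edge set: {2–3, 2–5, 3–4, 1–4, 0–1}.
Of the listed edges, {} are in the MST → 0.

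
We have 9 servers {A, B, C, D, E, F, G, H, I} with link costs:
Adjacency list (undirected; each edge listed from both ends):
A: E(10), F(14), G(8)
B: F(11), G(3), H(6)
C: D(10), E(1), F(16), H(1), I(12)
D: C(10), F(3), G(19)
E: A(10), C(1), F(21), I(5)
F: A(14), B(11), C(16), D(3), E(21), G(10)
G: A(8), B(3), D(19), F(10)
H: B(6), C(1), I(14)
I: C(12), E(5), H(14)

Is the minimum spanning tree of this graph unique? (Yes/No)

No

Kruskal: consider edges lightest-first.
C–E (1): add — endpoints in different components.
C–H (1): add — endpoints in different components.
B–G (3): add — endpoints in different components.
D–F (3): add — endpoints in different components.
E–I (5): add — endpoints in different components.
B–H (6): add — endpoints in different components.
A–G (8): add — endpoints in different components.
A–E (10): skip — A and E already connected.
C–D (10): add — endpoints in different components.
Non-tree edge F–G has weight 10, equal to the heaviest edge on its tree cycle — swapping gives another MST of the same weight. Not unique.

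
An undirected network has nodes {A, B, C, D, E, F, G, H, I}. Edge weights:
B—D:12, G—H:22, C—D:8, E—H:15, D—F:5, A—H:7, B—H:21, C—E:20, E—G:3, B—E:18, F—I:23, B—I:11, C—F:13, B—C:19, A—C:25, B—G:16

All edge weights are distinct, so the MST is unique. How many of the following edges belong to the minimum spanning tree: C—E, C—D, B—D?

2

Kruskal: consider edges lightest-first.
E—G (3): add — endpoints in different components.
D—F (5): add — endpoints in different components.
A—H (7): add — endpoints in different components.
C—D (8): add — endpoints in different components.
B—I (11): add — endpoints in different components.
B—D (12): add — endpoints in different components.
C—F (13): skip — C and F already connected.
E—H (15): add — endpoints in different components.
B—G (16): add — endpoints in different components.
MST edge set: {E—G, D—F, A—H, C—D, B—I, B—D, E—H, B—G}.
Of the listed edges, {C—D, B—D} are in the MST → 2.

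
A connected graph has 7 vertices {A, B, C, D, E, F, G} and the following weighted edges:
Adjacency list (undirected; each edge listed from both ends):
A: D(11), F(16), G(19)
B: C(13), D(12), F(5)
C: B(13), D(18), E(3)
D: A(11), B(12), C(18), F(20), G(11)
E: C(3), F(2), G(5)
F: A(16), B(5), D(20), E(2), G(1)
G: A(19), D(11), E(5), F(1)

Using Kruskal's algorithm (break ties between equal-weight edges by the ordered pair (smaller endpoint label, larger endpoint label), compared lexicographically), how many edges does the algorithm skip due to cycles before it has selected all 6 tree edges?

Kruskal's algorithm — process edges by increasing weight (ties by edge label):
F G (1): add. Components now {A} {B} {C} {D} {E} {F,G}
E F (2): add. Components now {A} {B} {C} {D} {E,F,G}
C E (3): add. Components now {A} {B} {C,E,F,G} {D}
B F (5): add. Components now {A} {B,C,E,F,G} {D}
E G (5): skip — E and G already connected.
A D (11): add. Components now {A,D} {B,C,E,F,G}
D G (11): add. Components now {A,B,C,D,E,F,G}
Edges rejected before the tree was complete: 1.

1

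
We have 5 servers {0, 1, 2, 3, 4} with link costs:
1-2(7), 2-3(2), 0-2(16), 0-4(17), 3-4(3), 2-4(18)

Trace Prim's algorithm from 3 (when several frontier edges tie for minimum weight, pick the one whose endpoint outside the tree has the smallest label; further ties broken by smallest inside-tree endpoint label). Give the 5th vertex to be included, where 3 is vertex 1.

0

Prim, starting at 3.
Step 1: frontier [2-3 2, 3-4 3] → take 2-3 (2); add 2.
Step 2: frontier [1-2 7, 0-2 16, 2-4 18, 3-4 3] → take 3-4 (3); add 4.
Step 3: frontier [1-2 7, 0-2 16, 0-4 17] → take 1-2 (7); add 1.
Step 4: frontier [0-2 16, 0-4 17] → take 0-2 (16); add 0.
Vertex order: 3, 2, 4, 1, 0. The 5th vertex is 0.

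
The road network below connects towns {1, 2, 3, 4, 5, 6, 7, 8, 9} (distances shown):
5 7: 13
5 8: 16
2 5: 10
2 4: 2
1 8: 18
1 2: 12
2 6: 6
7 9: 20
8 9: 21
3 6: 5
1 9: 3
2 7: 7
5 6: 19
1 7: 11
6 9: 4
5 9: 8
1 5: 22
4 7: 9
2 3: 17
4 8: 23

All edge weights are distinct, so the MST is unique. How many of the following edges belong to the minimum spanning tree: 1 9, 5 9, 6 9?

3

Kruskal's algorithm — process edges by increasing weight (ties by edge label):
2 4 (2): add — endpoints in different components.
1 9 (3): add — endpoints in different components.
6 9 (4): add — endpoints in different components.
3 6 (5): add — endpoints in different components.
2 6 (6): add — endpoints in different components.
2 7 (7): add — endpoints in different components.
5 9 (8): add — endpoints in different components.
4 7 (9): skip — 4 and 7 already connected.
2 5 (10): skip — 2 and 5 already connected.
1 7 (11): skip — 1 and 7 already connected.
1 2 (12): skip — 1 and 2 already connected.
5 7 (13): skip — 5 and 7 already connected.
5 8 (16): add — endpoints in different components.
MST edge set: {2 4, 1 9, 6 9, 3 6, 2 6, 2 7, 5 9, 5 8}.
Of the listed edges, {1 9, 5 9, 6 9} are in the MST → 3.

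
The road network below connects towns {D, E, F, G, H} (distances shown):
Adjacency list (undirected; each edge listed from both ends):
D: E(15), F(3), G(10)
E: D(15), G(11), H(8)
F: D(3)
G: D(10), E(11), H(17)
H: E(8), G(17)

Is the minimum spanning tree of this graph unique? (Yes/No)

Kruskal: consider edges lightest-first.
D—F (3): add. Components now {D,F} {E} {G} {H}
E—H (8): add. Components now {D,F} {E,H} {G}
D—G (10): add. Components now {D,F,G} {E,H}
E—G (11): add. Components now {D,E,F,G,H}
Every non-tree edge has weight strictly greater than the heaviest edge on the tree path between its endpoints, so the MST is unique.

Yes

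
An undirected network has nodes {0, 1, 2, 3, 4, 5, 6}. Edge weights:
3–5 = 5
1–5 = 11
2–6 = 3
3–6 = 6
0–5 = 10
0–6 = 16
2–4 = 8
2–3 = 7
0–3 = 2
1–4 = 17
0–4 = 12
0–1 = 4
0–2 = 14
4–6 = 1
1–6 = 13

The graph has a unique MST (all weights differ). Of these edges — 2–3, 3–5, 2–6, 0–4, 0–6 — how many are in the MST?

2

Kruskal's algorithm — process edges by increasing weight (ties by edge label):
4–6 (1): add. Components now {0} {1} {2} {3} {4,6} {5}
0–3 (2): add. Components now {0,3} {1} {2} {4,6} {5}
2–6 (3): add. Components now {0,3} {1} {2,4,6} {5}
0–1 (4): add. Components now {0,1,3} {2,4,6} {5}
3–5 (5): add. Components now {0,1,3,5} {2,4,6}
3–6 (6): add. Components now {0,1,2,3,4,5,6}
MST edge set: {4–6, 0–3, 2–6, 0–1, 3–5, 3–6}.
Of the listed edges, {3–5, 2–6} are in the MST → 2.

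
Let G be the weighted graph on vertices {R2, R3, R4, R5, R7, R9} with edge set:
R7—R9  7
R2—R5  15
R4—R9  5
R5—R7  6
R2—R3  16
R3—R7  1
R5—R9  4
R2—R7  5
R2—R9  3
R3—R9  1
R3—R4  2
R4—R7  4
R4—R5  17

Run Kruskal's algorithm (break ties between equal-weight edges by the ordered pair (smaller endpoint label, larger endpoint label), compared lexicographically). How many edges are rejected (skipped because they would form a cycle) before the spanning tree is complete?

1

Kruskal's algorithm — process edges by increasing weight (ties by edge label):
R3—R7 (1): add. Components now {R9} {R5} {R4} {R2} {R3,R7}
R3—R9 (1): add. Components now {R3,R7,R9} {R5} {R4} {R2}
R3—R4 (2): add. Components now {R3,R4,R7,R9} {R5} {R2}
R2—R9 (3): add. Components now {R2,R3,R4,R7,R9} {R5}
R4—R7 (4): skip — R4 and R7 already connected.
R5—R9 (4): add. Components now {R2,R3,R4,R5,R7,R9}
Edges rejected before the tree was complete: 1.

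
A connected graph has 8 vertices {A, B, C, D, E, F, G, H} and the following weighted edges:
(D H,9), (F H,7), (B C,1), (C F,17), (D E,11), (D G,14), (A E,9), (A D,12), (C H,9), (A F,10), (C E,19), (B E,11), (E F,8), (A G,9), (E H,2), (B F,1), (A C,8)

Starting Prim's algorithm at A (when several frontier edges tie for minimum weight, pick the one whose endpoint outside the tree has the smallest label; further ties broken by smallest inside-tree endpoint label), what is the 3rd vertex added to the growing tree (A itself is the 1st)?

B

Grow the tree from A using Prim:
Step 1: cheapest edge leaving the tree is A C (8); add C.
Step 2: cheapest edge leaving the tree is B C (1); add B.
Step 3: cheapest edge leaving the tree is B F (1); add F.
Step 4: cheapest edge leaving the tree is F H (7); add H.
Step 5: cheapest edge leaving the tree is E H (2); add E.
Step 6: cheapest edge leaving the tree is D H (9); add D.
Step 7: cheapest edge leaving the tree is A G (9); add G.
Vertex order: A, C, B, F, H, E, D, G. The 3rd vertex is B.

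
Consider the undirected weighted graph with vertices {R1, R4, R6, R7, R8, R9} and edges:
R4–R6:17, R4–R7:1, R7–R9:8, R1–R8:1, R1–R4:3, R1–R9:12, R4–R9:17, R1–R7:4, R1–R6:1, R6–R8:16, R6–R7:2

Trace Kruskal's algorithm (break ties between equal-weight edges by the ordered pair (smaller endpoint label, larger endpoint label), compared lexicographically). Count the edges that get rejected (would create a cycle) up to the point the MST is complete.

Kruskal: consider edges lightest-first.
R1–R6 (1): add. Components now {R8} {R1,R6} {R9} {R7} {R4}
R1–R8 (1): add. Components now {R1,R6,R8} {R9} {R7} {R4}
R4–R7 (1): add. Components now {R1,R6,R8} {R9} {R4,R7}
R6–R7 (2): add. Components now {R1,R4,R6,R7,R8} {R9}
R1–R4 (3): skip — R1 and R4 already connected.
R1–R7 (4): skip — R1 and R7 already connected.
R7–R9 (8): add. Components now {R1,R4,R6,R7,R8,R9}
Edges rejected before the tree was complete: 2.

2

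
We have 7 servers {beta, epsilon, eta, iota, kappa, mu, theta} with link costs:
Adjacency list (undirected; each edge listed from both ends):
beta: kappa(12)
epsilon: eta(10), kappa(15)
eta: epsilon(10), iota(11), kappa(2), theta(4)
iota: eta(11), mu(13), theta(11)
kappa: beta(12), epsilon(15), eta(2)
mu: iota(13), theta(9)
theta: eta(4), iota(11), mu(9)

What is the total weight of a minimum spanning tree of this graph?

Prim's algorithm from epsilon:
Step 1: frontier [epsilon-eta 10, epsilon-kappa 15] → take epsilon-eta (10); add eta.
Step 2: frontier [epsilon-kappa 15, eta-kappa 2, eta-theta 4, eta-iota 11] → take eta-kappa (2); add kappa.
Step 3: frontier [eta-theta 4, eta-iota 11, beta-kappa 12] → take eta-theta (4); add theta.
Step 4: frontier [eta-iota 11, beta-kappa 12, mu-theta 9, iota-theta 11] → take mu-theta (9); add mu.
Step 5: frontier [eta-iota 11, beta-kappa 12, iota-mu 13, iota-theta 11] → take eta-iota (11); add iota.
Step 6: frontier [beta-kappa 12] → take beta-kappa (12); add beta.
MST edges: epsilon-eta, eta-kappa, eta-theta, mu-theta, eta-iota, beta-kappa; total weight 10+2+4+9+11+12 = 48.

48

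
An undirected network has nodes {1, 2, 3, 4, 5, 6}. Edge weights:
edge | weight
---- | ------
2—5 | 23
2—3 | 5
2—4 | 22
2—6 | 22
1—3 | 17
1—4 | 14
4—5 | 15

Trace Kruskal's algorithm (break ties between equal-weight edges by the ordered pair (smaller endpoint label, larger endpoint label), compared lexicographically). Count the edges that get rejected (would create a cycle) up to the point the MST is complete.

1

Sort edges by weight, then run Kruskal:
2—3 (5): add — endpoints in different components.
1—4 (14): add — endpoints in different components.
4—5 (15): add — endpoints in different components.
1—3 (17): add — endpoints in different components.
2—4 (22): skip — 2 and 4 already connected.
2—6 (22): add — endpoints in different components.
Edges rejected before the tree was complete: 1.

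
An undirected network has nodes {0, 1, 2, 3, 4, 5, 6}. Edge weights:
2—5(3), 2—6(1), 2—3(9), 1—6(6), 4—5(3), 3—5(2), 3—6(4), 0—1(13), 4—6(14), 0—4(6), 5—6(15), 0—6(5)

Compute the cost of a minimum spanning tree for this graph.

20

Grow the tree from 1 using Prim:
Step 1: frontier [1—6 6, 0—1 13] → take 1—6 (6); add 6.
Step 2: frontier [0—1 13, 2—6 1, 3—6 4, 0—6 5, 4—6 14, 5—6 15] → take 2—6 (1); add 2.
Step 3: frontier [0—1 13, 2—5 3, 2—3 9, 3—6 4, 0—6 5, 4—6 14, 5—6 15] → take 2—5 (3); add 5.
Step 4: frontier [0—1 13, 2—3 9, 3—5 2, 4—5 3, 3—6 4, 0—6 5, 4—6 14] → take 3—5 (2); add 3.
Step 5: frontier [0—1 13, 4—5 3, 0—6 5, 4—6 14] → take 4—5 (3); add 4.
Step 6: frontier [0—1 13, 0—4 6, 0—6 5] → take 0—6 (5); add 0.
MST edges: 1—6, 2—6, 2—5, 3—5, 4—5, 0—6; total weight 6+1+3+2+3+5 = 20.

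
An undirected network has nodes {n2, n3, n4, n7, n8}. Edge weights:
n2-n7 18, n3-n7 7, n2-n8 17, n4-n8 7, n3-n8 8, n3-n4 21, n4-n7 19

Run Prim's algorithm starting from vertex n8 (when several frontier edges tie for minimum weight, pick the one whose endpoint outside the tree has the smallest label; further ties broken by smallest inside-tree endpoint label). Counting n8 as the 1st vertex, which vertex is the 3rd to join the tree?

Grow the tree from n8 using Prim:
Step 1: cheapest edge leaving the tree is n4-n8 (7); add n4.
Step 2: cheapest edge leaving the tree is n3-n8 (8); add n3.
Step 3: cheapest edge leaving the tree is n3-n7 (7); add n7.
Step 4: cheapest edge leaving the tree is n2-n8 (17); add n2.
Vertex order: n8, n4, n3, n7, n2. The 3rd vertex is n3.

n3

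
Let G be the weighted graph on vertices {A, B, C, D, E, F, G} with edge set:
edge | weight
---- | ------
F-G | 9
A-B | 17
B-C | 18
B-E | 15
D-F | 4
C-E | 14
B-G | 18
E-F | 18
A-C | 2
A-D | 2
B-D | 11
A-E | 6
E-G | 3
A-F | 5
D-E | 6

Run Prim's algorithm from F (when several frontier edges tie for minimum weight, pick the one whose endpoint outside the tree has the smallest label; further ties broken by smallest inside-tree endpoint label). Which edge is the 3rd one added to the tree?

Grow the tree from F using Prim:
Step 1: cheapest edge leaving the tree is D-F (4); add D.
Step 2: cheapest edge leaving the tree is A-D (2); add A.
Step 3: cheapest edge leaving the tree is A-C (2); add C.
Step 4: cheapest edge leaving the tree is A-E (6); add E.
Step 5: cheapest edge leaving the tree is E-G (3); add G.
Step 6: cheapest edge leaving the tree is B-D (11); add B.
The 3rd edge added is A-C.

A-C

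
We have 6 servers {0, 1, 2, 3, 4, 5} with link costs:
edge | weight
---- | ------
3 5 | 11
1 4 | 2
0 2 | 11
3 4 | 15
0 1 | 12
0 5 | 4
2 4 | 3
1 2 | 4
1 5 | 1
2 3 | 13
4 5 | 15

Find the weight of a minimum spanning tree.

Kruskal's algorithm — process edges by increasing weight (ties by edge label):
1 5 (1): add — endpoints in different components.
1 4 (2): add — endpoints in different components.
2 4 (3): add — endpoints in different components.
0 5 (4): add — endpoints in different components.
1 2 (4): skip — 1 and 2 already connected.
0 2 (11): skip — 0 and 2 already connected.
3 5 (11): add — endpoints in different components.
MST edges: 1 5, 1 4, 2 4, 0 5, 3 5; total weight 1+2+3+4+11 = 21.

21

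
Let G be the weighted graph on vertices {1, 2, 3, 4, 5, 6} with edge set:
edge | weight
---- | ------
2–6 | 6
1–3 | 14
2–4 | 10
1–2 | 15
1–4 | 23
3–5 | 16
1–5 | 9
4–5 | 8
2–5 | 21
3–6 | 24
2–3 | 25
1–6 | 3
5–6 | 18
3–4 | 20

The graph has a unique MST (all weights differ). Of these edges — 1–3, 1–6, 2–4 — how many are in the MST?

Sort edges by weight, then run Kruskal:
1–6 (3): add — endpoints in different components.
2–6 (6): add — endpoints in different components.
4–5 (8): add — endpoints in different components.
1–5 (9): add — endpoints in different components.
2–4 (10): skip — 2 and 4 already connected.
1–3 (14): add — endpoints in different components.
MST edge set: {1–6, 2–6, 4–5, 1–5, 1–3}.
Of the listed edges, {1–3, 1–6} are in the MST → 2.

2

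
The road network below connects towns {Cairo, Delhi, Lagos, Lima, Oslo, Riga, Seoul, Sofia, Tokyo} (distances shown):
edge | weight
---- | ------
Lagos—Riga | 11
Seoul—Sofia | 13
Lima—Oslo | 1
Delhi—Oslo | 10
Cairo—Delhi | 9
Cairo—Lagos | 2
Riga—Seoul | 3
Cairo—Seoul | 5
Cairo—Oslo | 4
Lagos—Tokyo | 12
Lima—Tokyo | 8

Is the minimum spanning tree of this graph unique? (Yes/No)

Kruskal's algorithm — process edges by increasing weight (ties by edge label):
Lima—Oslo (1): add — endpoints in different components.
Cairo—Lagos (2): add — endpoints in different components.
Riga—Seoul (3): add — endpoints in different components.
Cairo—Oslo (4): add — endpoints in different components.
Cairo—Seoul (5): add — endpoints in different components.
Lima—Tokyo (8): add — endpoints in different components.
Cairo—Delhi (9): add — endpoints in different components.
Delhi—Oslo (10): skip — Delhi and Oslo already connected.
Lagos—Riga (11): skip — Lagos and Riga already connected.
Lagos—Tokyo (12): skip — Lagos and Tokyo already connected.
Seoul—Sofia (13): add — endpoints in different components.
Every non-tree edge has weight strictly greater than the heaviest edge on the tree path between its endpoints, so the MST is unique.

Yes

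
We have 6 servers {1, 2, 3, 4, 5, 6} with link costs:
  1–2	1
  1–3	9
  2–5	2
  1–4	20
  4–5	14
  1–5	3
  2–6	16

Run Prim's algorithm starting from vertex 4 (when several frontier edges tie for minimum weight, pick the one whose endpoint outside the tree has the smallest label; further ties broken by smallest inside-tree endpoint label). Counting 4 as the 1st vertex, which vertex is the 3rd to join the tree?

2

Prim's algorithm from 4:
Step 1: cheapest edge leaving the tree is 4–5 (14); add 5.
Step 2: cheapest edge leaving the tree is 2–5 (2); add 2.
Step 3: cheapest edge leaving the tree is 1–2 (1); add 1.
Step 4: cheapest edge leaving the tree is 1–3 (9); add 3.
Step 5: cheapest edge leaving the tree is 2–6 (16); add 6.
Vertex order: 4, 5, 2, 1, 3, 6. The 3rd vertex is 2.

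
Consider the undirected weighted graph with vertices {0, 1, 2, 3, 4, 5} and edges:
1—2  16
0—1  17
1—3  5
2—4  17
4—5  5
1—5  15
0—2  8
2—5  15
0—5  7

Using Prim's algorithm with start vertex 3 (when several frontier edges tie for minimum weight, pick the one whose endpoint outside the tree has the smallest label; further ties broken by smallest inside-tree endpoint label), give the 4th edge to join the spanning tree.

Prim, starting at 3.
Step 1: cheapest edge leaving the tree is 1—3 (5); add 1.
Step 2: cheapest edge leaving the tree is 1—5 (15); add 5.
Step 3: cheapest edge leaving the tree is 4—5 (5); add 4.
Step 4: cheapest edge leaving the tree is 0—5 (7); add 0.
Step 5: cheapest edge leaving the tree is 0—2 (8); add 2.
The 4th edge added is 0—5.

0-5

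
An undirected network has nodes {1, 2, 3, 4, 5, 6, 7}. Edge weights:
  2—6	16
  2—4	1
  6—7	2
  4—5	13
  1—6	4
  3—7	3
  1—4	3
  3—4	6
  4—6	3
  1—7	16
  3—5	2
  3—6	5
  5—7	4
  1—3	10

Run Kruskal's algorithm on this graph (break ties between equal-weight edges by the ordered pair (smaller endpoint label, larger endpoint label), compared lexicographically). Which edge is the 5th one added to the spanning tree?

Kruskal: consider edges lightest-first.
2—4 (1): add. Components now {1} {2,4} {3} {5} {6} {7}
3—5 (2): add. Components now {1} {2,4} {3,5} {6} {7}
6—7 (2): add. Components now {1} {2,4} {3,5} {6,7}
1—4 (3): add. Components now {1,2,4} {3,5} {6,7}
3—7 (3): add. Components now {1,2,4} {3,5,6,7}
4—6 (3): add. Components now {1,2,3,4,5,6,7}
The 5th edge added is 3—7.

3-7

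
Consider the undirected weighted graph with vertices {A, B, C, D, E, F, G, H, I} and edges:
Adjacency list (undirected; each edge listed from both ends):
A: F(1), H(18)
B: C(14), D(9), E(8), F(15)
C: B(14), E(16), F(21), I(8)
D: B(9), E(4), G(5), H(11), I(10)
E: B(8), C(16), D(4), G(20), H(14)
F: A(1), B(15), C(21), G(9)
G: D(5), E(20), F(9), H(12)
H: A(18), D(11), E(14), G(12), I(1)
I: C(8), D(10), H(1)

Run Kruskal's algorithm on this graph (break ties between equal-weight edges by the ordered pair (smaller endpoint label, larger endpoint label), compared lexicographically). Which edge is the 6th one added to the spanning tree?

C-I

Sort edges by weight, then run Kruskal:
A-F (1): add — endpoints in different components.
H-I (1): add — endpoints in different components.
D-E (4): add — endpoints in different components.
D-G (5): add — endpoints in different components.
B-E (8): add — endpoints in different components.
C-I (8): add — endpoints in different components.
B-D (9): skip — B and D already connected.
F-G (9): add — endpoints in different components.
D-I (10): add — endpoints in different components.
The 6th edge added is C-I.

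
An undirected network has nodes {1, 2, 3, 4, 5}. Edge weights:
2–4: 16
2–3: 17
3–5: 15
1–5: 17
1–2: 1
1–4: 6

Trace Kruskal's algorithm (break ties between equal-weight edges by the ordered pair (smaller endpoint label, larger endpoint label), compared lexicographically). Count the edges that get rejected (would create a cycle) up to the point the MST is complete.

Kruskal's algorithm — process edges by increasing weight (ties by edge label):
1–2 (1): add. Components now {1,2} {3} {4} {5}
1–4 (6): add. Components now {1,2,4} {3} {5}
3–5 (15): add. Components now {1,2,4} {3,5}
2–4 (16): skip — 2 and 4 already connected.
1–5 (17): add. Components now {1,2,3,4,5}
Edges rejected before the tree was complete: 1.

1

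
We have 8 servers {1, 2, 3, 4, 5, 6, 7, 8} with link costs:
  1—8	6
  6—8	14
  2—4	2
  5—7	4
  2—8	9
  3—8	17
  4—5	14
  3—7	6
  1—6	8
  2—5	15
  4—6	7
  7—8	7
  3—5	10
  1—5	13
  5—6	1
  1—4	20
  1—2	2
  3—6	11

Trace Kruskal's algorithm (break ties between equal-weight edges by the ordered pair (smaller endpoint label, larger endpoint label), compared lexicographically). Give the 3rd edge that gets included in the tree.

Kruskal's algorithm — process edges by increasing weight (ties by edge label):
5—6 (1): add — endpoints in different components.
1—2 (2): add — endpoints in different components.
2—4 (2): add — endpoints in different components.
5—7 (4): add — endpoints in different components.
1—8 (6): add — endpoints in different components.
3—7 (6): add — endpoints in different components.
4—6 (7): add — endpoints in different components.
The 3rd edge added is 2—4.

2-4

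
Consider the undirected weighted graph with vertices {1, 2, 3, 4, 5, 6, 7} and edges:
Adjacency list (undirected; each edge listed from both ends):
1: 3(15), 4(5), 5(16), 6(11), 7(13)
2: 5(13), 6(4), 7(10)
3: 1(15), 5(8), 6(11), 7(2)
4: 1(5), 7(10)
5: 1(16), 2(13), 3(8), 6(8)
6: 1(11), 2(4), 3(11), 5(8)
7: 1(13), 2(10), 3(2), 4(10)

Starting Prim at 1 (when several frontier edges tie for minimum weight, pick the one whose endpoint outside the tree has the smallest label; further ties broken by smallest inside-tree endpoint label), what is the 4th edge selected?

Grow the tree from 1 using Prim:
Step 1: frontier [1 4 5, 1 6 11, 1 7 13, 1 3 15, 1 5 16] → take 1 4 (5); add 4.
Step 2: frontier [1 6 11, 1 7 13, 1 3 15, 1 5 16, 4 7 10] → take 4 7 (10); add 7.
Step 3: frontier [1 6 11, 1 3 15, 1 5 16, 3 7 2, 2 7 10] → take 3 7 (2); add 3.
Step 4: frontier [1 6 11, 1 5 16, 3 5 8, 3 6 11, 2 7 10] → take 3 5 (8); add 5.
Step 5: frontier [1 6 11, 3 6 11, 5 6 8, 2 5 13, 2 7 10] → take 5 6 (8); add 6.
Step 6: frontier [2 5 13, 2 6 4, 2 7 10] → take 2 6 (4); add 2.
The 4th edge added is 3 5.

3-5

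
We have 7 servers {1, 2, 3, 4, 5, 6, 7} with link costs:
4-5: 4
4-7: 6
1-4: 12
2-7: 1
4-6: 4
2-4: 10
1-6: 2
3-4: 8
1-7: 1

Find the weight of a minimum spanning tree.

20

Prim, starting at 2.
Step 1: frontier [2-7 1, 2-4 10] → take 2-7 (1); add 7.
Step 2: frontier [2-4 10, 1-7 1, 4-7 6] → take 1-7 (1); add 1.
Step 3: frontier [1-6 2, 1-4 12, 2-4 10, 4-7 6] → take 1-6 (2); add 6.
Step 4: frontier [1-4 12, 2-4 10, 4-6 4, 4-7 6] → take 4-6 (4); add 4.
Step 5: frontier [4-5 4, 3-4 8] → take 4-5 (4); add 5.
Step 6: frontier [3-4 8] → take 3-4 (8); add 3.
MST edges: 2-7, 1-7, 1-6, 4-6, 4-5, 3-4; total weight 1+1+2+4+4+8 = 20.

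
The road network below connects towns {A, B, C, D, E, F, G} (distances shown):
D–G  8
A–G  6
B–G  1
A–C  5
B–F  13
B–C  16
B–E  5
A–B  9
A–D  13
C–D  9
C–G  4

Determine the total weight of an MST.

36

Kruskal: consider edges lightest-first.
B–G (1): add. Components now {A} {B,G} {C} {D} {E} {F}
C–G (4): add. Components now {A} {B,C,G} {D} {E} {F}
A–C (5): add. Components now {A,B,C,G} {D} {E} {F}
B–E (5): add. Components now {A,B,C,E,G} {D} {F}
A–G (6): skip — A and G already connected.
D–G (8): add. Components now {A,B,C,D,E,G} {F}
A–B (9): skip — A and B already connected.
C–D (9): skip — C and D already connected.
A–D (13): skip — A and D already connected.
B–F (13): add. Components now {A,B,C,D,E,F,G}
MST edges: B–G, C–G, A–C, B–E, D–G, B–F; total weight 1+4+5+5+8+13 = 36.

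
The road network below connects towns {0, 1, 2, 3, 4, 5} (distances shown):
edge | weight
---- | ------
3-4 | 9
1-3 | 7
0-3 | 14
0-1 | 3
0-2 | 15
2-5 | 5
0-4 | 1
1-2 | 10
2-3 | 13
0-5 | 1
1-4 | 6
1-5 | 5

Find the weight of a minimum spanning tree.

17

Kruskal: consider edges lightest-first.
0-4 (1): add — endpoints in different components.
0-5 (1): add — endpoints in different components.
0-1 (3): add — endpoints in different components.
1-5 (5): skip — 1 and 5 already connected.
2-5 (5): add — endpoints in different components.
1-4 (6): skip — 1 and 4 already connected.
1-3 (7): add — endpoints in different components.
MST edges: 0-4, 0-5, 0-1, 2-5, 1-3; total weight 1+1+3+5+7 = 17.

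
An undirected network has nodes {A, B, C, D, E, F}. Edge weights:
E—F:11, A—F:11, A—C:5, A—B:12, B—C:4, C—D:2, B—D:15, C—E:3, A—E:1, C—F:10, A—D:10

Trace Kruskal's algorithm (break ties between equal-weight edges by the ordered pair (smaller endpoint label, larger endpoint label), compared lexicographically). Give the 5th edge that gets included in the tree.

C-F

Kruskal: consider edges lightest-first.
A—E (1): add — endpoints in different components.
C—D (2): add — endpoints in different components.
C—E (3): add — endpoints in different components.
B—C (4): add — endpoints in different components.
A—C (5): skip — A and C already connected.
A—D (10): skip — A and D already connected.
C—F (10): add — endpoints in different components.
The 5th edge added is C—F.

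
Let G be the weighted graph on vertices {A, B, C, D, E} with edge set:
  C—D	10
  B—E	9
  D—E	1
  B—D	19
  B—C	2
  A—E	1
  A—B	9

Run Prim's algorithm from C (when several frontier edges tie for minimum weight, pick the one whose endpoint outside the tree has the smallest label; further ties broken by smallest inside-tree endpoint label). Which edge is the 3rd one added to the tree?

Prim's algorithm from C:
Step 1: cheapest edge leaving the tree is B—C (2); add B.
Step 2: cheapest edge leaving the tree is A—B (9); add A.
Step 3: cheapest edge leaving the tree is A—E (1); add E.
Step 4: cheapest edge leaving the tree is D—E (1); add D.
The 3rd edge added is A—E.

A-E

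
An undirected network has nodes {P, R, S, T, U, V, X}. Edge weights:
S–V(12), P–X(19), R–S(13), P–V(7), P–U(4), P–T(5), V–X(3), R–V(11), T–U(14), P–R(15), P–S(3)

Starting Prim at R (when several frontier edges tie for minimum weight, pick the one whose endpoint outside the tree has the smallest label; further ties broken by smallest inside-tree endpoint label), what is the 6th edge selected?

P-T

Grow the tree from R using Prim:
Step 1: frontier [R–V 11, R–S 13, P–R 15] → take R–V (11); add V.
Step 2: frontier [R–S 13, P–R 15, V–X 3, P–V 7, S–V 12] → take V–X (3); add X.
Step 3: frontier [R–S 13, P–R 15, P–V 7, S–V 12, P–X 19] → take P–V (7); add P.
Step 4: frontier [P–S 3, P–U 4, P–T 5, R–S 13, S–V 12] → take P–S (3); add S.
Step 5: frontier [P–U 4, P–T 5] → take P–U (4); add U.
Step 6: frontier [P–T 5, T–U 14] → take P–T (5); add T.
The 6th edge added is P–T.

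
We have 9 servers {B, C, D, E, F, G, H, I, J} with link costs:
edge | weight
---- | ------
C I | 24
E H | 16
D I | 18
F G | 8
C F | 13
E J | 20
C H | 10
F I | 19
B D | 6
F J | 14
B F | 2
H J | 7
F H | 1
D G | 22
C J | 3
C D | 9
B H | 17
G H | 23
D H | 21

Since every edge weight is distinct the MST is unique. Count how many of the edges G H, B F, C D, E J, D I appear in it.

2

Sort edges by weight, then run Kruskal:
F H (1): add — endpoints in different components.
B F (2): add — endpoints in different components.
C J (3): add — endpoints in different components.
B D (6): add — endpoints in different components.
H J (7): add — endpoints in different components.
F G (8): add — endpoints in different components.
C D (9): skip — C and D already connected.
C H (10): skip — C and H already connected.
C F (13): skip — C and F already connected.
F J (14): skip — F and J already connected.
E H (16): add — endpoints in different components.
B H (17): skip — B and H already connected.
D I (18): add — endpoints in different components.
MST edge set: {F H, B F, C J, B D, H J, F G, E H, D I}.
Of the listed edges, {B F, D I} are in the MST → 2.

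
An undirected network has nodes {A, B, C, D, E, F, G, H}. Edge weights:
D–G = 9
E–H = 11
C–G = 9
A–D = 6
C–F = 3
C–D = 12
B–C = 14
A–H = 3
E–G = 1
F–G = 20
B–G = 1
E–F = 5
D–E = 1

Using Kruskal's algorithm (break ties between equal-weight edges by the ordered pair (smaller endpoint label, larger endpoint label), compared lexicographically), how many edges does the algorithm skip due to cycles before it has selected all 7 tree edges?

Kruskal's algorithm — process edges by increasing weight (ties by edge label):
B–G (1): add — endpoints in different components.
D–E (1): add — endpoints in different components.
E–G (1): add — endpoints in different components.
A–H (3): add — endpoints in different components.
C–F (3): add — endpoints in different components.
E–F (5): add — endpoints in different components.
A–D (6): add — endpoints in different components.
Edges rejected before the tree was complete: 0.

0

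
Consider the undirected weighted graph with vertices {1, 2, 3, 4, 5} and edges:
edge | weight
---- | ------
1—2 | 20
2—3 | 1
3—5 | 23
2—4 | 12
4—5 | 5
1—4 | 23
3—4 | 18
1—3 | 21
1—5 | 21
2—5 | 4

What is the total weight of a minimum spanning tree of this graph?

30

Grow the tree from 1 using Prim:
Step 1: frontier [1—2 20, 1—3 21, 1—5 21, 1—4 23] → take 1—2 (20); add 2.
Step 2: frontier [1—3 21, 1—5 21, 1—4 23, 2—3 1, 2—5 4, 2—4 12] → take 2—3 (1); add 3.
Step 3: frontier [1—5 21, 1—4 23, 2—5 4, 2—4 12, 3—4 18, 3—5 23] → take 2—5 (4); add 5.
Step 4: frontier [1—4 23, 2—4 12, 3—4 18, 4—5 5] → take 4—5 (5); add 4.
MST edges: 1—2, 2—3, 2—5, 4—5; total weight 20+1+4+5 = 30.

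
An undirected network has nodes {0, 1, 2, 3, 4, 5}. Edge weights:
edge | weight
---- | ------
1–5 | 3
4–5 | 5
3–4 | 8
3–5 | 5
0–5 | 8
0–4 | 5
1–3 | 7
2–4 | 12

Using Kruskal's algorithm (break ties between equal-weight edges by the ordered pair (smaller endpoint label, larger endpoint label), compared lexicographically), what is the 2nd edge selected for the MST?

Kruskal: consider edges lightest-first.
1–5 (3): add — endpoints in different components.
0–4 (5): add — endpoints in different components.
3–5 (5): add — endpoints in different components.
4–5 (5): add — endpoints in different components.
1–3 (7): skip — 1 and 3 already connected.
0–5 (8): skip — 0 and 5 already connected.
3–4 (8): skip — 3 and 4 already connected.
2–4 (12): add — endpoints in different components.
The 2nd edge added is 0–4.

0-4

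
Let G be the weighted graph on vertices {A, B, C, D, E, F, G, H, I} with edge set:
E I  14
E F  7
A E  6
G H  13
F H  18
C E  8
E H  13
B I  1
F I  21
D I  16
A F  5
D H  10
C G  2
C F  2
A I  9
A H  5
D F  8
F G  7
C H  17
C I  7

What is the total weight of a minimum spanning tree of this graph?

Prim, starting at C.
Step 1: cheapest edge leaving the tree is C F (2); add F.
Step 2: cheapest edge leaving the tree is C G (2); add G.
Step 3: cheapest edge leaving the tree is A F (5); add A.
Step 4: cheapest edge leaving the tree is A H (5); add H.
Step 5: cheapest edge leaving the tree is A E (6); add E.
Step 6: cheapest edge leaving the tree is C I (7); add I.
Step 7: cheapest edge leaving the tree is B I (1); add B.
Step 8: cheapest edge leaving the tree is D F (8); add D.
MST edges: C F, C G, A F, A H, A E, C I, B I, D F; total weight 2+2+5+5+6+7+1+8 = 36.

36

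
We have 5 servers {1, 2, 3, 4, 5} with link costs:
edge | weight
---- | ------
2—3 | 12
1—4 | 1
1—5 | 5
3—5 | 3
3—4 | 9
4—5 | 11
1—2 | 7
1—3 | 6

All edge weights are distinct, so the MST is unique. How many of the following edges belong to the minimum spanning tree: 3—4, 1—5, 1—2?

Kruskal's algorithm — process edges by increasing weight (ties by edge label):
1—4 (1): add — endpoints in different components.
3—5 (3): add — endpoints in different components.
1—5 (5): add — endpoints in different components.
1—3 (6): skip — 1 and 3 already connected.
1—2 (7): add — endpoints in different components.
MST edge set: {1—4, 3—5, 1—5, 1—2}.
Of the listed edges, {1—5, 1—2} are in the MST → 2.

2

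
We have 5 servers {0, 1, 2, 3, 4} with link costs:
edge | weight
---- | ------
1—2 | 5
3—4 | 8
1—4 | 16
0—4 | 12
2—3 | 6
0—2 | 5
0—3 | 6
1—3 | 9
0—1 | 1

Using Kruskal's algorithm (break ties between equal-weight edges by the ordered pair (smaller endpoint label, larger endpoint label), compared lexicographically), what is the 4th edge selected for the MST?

3-4

Sort edges by weight, then run Kruskal:
0—1 (1): add. Components now {0,1} {2} {3} {4}
0—2 (5): add. Components now {0,1,2} {3} {4}
1—2 (5): skip — 1 and 2 already connected.
0—3 (6): add. Components now {0,1,2,3} {4}
2—3 (6): skip — 2 and 3 already connected.
3—4 (8): add. Components now {0,1,2,3,4}
The 4th edge added is 3—4.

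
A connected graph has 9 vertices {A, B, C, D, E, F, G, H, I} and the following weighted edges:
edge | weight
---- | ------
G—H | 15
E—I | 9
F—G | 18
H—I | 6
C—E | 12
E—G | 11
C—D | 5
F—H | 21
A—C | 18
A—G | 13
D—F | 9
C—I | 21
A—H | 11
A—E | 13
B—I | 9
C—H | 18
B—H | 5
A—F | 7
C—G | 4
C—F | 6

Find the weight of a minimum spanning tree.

Kruskal's algorithm — process edges by increasing weight (ties by edge label):
C—G (4): add — endpoints in different components.
B—H (5): add — endpoints in different components.
C—D (5): add — endpoints in different components.
C—F (6): add — endpoints in different components.
H—I (6): add — endpoints in different components.
A—F (7): add — endpoints in different components.
B—I (9): skip — B and I already connected.
D—F (9): skip — D and F already connected.
E—I (9): add — endpoints in different components.
A—H (11): add — endpoints in different components.
MST edges: C—G, B—H, C—D, C—F, H—I, A—F, E—I, A—H; total weight 4+5+5+6+6+7+9+11 = 53.

53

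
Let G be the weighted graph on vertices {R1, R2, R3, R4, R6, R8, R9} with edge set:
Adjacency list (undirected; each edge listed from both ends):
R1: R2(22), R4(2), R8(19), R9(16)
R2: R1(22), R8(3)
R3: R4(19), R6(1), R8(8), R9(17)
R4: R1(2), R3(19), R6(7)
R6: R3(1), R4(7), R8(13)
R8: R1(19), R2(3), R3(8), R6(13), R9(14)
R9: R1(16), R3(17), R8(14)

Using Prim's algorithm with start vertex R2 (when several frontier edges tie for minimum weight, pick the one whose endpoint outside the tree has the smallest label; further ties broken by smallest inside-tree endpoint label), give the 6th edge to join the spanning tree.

Grow the tree from R2 using Prim:
Step 1: frontier [R2 R8 3, R1 R2 22] → take R2 R8 (3); add R8.
Step 2: frontier [R1 R2 22, R3 R8 8, R6 R8 13, R8 R9 14, R1 R8 19] → take R3 R8 (8); add R3.
Step 3: frontier [R1 R2 22, R3 R6 1, R3 R9 17, R3 R4 19, R6 R8 13, R8 R9 14, R1 R8 19] → take R3 R6 (1); add R6.
Step 4: frontier [R1 R2 22, R3 R9 17, R3 R4 19, R4 R6 7, R8 R9 14, R1 R8 19] → take R4 R6 (7); add R4.
Step 5: frontier [R1 R2 22, R3 R9 17, R1 R4 2, R8 R9 14, R1 R8 19] → take R1 R4 (2); add R1.
Step 6: frontier [R1 R9 16, R3 R9 17, R8 R9 14] → take R8 R9 (14); add R9.
The 6th edge added is R8 R9.

R8-R9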